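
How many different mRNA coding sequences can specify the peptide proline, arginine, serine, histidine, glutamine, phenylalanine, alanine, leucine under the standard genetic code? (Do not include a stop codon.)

27648

Pro: 4 codons.
Arg: 6 codons.
Ser: 6 codons.
His: 2 codons.
Gln: 2 codons.
Phe: 2 codons.
Ala: 4 codons.
Leu: 6 codons.
4 × 6 × 6 × 2 × 2 × 2 × 4 × 6 = 27648.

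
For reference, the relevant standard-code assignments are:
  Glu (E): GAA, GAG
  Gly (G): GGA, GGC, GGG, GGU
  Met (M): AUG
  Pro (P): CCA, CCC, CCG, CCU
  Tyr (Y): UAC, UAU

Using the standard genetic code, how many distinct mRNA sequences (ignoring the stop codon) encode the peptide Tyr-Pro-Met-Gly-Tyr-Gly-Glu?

512

Tyr: 2 codons.
Pro: 4 codons.
Met: 1 codon.
Gly: 4 codons.
Tyr: 2 codons.
Gly: 4 codons.
Glu: 2 codons.
2 × 4 × 1 × 4 × 2 × 4 × 2 = 512.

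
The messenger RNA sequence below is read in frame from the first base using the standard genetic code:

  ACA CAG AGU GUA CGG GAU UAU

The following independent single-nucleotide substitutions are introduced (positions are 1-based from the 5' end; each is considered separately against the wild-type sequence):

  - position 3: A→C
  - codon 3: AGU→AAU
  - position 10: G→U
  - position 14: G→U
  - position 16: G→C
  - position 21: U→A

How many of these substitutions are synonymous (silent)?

Codon 1: ACA (Thr) → ACC (Thr) — synonymous.
Codon 3: AGU (Ser) → AAU (Asn) — missense.
Codon 4: GUA (Val) → UUA (Leu) — missense.
Codon 5: CGG (Arg) → CUG (Leu) — missense.
Codon 6: GAU (Asp) → CAU (His) — missense.
Codon 7: UAU (Tyr) → UAA (Stop) — nonsense.
Synonymous: 1 of 6.

1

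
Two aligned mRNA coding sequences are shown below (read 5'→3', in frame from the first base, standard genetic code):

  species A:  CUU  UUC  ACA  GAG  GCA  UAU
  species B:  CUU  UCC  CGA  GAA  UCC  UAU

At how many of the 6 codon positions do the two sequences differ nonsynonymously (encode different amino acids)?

Codon 1: CUU Leu / CUU Leu — identical.
Codon 2: UUC Phe / UCC Ser — nonsynonymous.
Codon 3: ACA Thr / CGA Arg — nonsynonymous.
Codon 4: GAG Glu / GAA Glu — synonymous.
Codon 5: GCA Ala / UCC Ser — nonsynonymous.
Codon 6: UAU Tyr / UAU Tyr — identical.
Nonsynonymous differences: 3.

3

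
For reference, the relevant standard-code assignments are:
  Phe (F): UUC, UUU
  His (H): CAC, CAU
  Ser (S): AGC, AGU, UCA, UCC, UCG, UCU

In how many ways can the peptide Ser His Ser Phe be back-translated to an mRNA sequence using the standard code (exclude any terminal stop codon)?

Ser: 6 codons.
His: 2 codons.
Ser: 6 codons.
Phe: 2 codons.
6 × 2 × 6 × 2 = 144.

144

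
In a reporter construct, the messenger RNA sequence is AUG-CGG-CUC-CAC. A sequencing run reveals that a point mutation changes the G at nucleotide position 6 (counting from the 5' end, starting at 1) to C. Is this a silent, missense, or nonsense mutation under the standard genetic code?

Position 6 falls in codon 2: CGG → Arg.
After the substitution the codon is CGC → Arg.
Both encode Arg, so the change is synonymous.

silent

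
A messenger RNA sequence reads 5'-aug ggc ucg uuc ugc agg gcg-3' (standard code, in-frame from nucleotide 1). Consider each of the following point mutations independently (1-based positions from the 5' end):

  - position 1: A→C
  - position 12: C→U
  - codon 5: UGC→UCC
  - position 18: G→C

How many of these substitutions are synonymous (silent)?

1

Codon 1: AUG (Met) → CUG (Leu) — missense.
Codon 4: UUC (Phe) → UUU (Phe) — synonymous.
Codon 5: UGC (Cys) → UCC (Ser) — missense.
Codon 6: AGG (Arg) → AGC (Ser) — missense.
Synonymous: 1 of 4.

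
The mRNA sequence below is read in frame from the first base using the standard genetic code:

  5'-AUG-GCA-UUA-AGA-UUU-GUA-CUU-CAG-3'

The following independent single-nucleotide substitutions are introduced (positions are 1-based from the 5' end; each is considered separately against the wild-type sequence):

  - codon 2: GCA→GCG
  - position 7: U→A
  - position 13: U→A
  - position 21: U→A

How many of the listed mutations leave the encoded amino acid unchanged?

2

Codon 2: GCA (Ala) → GCG (Ala) — synonymous.
Codon 3: UUA (Leu) → AUA (Ile) — missense.
Codon 5: UUU (Phe) → AUU (Ile) — missense.
Codon 7: CUU (Leu) → CUA (Leu) — synonymous.
Synonymous: 2 of 4.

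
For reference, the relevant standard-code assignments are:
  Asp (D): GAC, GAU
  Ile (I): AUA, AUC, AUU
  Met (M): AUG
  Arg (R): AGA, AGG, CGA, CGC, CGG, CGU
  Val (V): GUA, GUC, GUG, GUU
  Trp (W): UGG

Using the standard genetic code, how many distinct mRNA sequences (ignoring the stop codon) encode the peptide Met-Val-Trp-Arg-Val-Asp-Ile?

576

Met: 1 codon.
Val: 4 codons.
Trp: 1 codon.
Arg: 6 codons.
Val: 4 codons.
Asp: 2 codons.
Ile: 3 codons.
1 × 4 × 1 × 6 × 4 × 2 × 3 = 576.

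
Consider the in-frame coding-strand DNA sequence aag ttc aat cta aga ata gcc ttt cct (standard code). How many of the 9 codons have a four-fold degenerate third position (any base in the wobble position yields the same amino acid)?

Codon 1 AAG (Lys): third position 2-fold.
Codon 2 TTC (Phe): third position 2-fold.
Codon 3 AAT (Asn): third position 2-fold.
Codon 4 CTA (Leu): third position 4-fold.
Codon 5 AGA (Arg): third position 2-fold.
Codon 6 ATA (Ile): third position 3-fold.
Codon 7 GCC (Ala): third position 4-fold.
Codon 8 TTT (Phe): third position 2-fold.
Codon 9 CCT (Pro): third position 4-fold.
Four-fold degenerate third positions: 3.

3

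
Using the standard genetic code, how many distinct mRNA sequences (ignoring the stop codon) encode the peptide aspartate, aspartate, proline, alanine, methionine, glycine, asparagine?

Asp: 2 codons.
Asp: 2 codons.
Pro: 4 codons.
Ala: 4 codons.
Met: 1 codon.
Gly: 4 codons.
Asn: 2 codons.
2 × 2 × 4 × 4 × 1 × 4 × 2 = 512.

512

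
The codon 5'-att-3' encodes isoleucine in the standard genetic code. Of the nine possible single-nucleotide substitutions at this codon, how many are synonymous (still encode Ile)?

2

Position 1: none → 0 synonymous.
Position 2: none → 0 synonymous.
Position 3: ATC, ATA → 2 synonymous.
Total: 0 + 0 + 2 = 2.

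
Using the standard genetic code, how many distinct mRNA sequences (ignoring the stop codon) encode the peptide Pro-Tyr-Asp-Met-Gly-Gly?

256

Pro: 4 codons.
Tyr: 2 codons.
Asp: 2 codons.
Met: 1 codon.
Gly: 4 codons.
Gly: 4 codons.
4 × 2 × 2 × 1 × 4 × 4 = 256.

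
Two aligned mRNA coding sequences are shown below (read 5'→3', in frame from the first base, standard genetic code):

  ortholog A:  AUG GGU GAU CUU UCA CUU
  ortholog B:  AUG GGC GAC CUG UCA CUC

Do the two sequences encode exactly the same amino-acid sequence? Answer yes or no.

yes

Codon 1: AUG Met / AUG Met — identical.
Codon 2: GGU Gly / GGC Gly — synonymous.
Codon 3: GAU Asp / GAC Asp — synonymous.
Codon 4: CUU Leu / CUG Leu — synonymous.
Codon 5: UCA Ser / UCA Ser — identical.
Codon 6: CUU Leu / CUC Leu — synonymous.
Nonsynonymous differences: 0 → same protein.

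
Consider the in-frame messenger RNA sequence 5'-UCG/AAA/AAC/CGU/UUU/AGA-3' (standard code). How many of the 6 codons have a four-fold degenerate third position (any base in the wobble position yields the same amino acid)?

Codon 1 UCG (Ser): third position 4-fold.
Codon 2 AAA (Lys): third position 2-fold.
Codon 3 AAC (Asn): third position 2-fold.
Codon 4 CGU (Arg): third position 4-fold.
Codon 5 UUU (Phe): third position 2-fold.
Codon 6 AGA (Arg): third position 2-fold.
Four-fold degenerate third positions: 2.

2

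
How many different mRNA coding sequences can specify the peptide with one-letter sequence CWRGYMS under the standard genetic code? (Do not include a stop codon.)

Cys: 2 codons.
Trp: 1 codon.
Arg: 6 codons.
Gly: 4 codons.
Tyr: 2 codons.
Met: 1 codon.
Ser: 6 codons.
2 × 1 × 6 × 4 × 2 × 1 × 6 = 576.

576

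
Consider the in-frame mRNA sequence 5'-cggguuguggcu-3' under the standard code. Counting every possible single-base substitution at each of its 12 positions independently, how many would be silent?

Codon 1 (CGG, Arg): 4 synonymous substitutions.
Codon 2 (GUU, Val): 3 synonymous substitutions.
Codon 3 (GUG, Val): 3 synonymous substitutions.
Codon 4 (GCU, Ala): 3 synonymous substitutions.
Total: 4 + 3 + 3 + 3 = 13.

13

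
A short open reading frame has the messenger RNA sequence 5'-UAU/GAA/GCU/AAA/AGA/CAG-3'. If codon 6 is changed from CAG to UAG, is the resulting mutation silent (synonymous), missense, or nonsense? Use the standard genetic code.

nonsense

Position 16 falls in codon 6: CAG → Gln.
After the substitution the codon is UAG → Stop.
The new codon is a stop codon, so this is a nonsense mutation.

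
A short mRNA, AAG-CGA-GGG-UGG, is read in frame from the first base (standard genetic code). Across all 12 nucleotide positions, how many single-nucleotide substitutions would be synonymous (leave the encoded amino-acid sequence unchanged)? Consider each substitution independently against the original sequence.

Codon 1 (AAG, Lys): 1 synonymous substitution.
Codon 2 (CGA, Arg): 4 synonymous substitutions.
Codon 3 (GGG, Gly): 3 synonymous substitutions.
Codon 4 (UGG, Trp): 0 synonymous substitutions.
Total: 1 + 4 + 3 + 0 = 8.

8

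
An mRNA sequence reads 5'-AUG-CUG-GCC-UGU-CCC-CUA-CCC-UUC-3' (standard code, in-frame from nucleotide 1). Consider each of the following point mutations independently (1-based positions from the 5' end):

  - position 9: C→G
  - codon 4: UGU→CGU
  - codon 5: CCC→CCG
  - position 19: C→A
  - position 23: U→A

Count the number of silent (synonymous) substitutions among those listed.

2

Codon 3: GCC (Ala) → GCG (Ala) — synonymous.
Codon 4: UGU (Cys) → CGU (Arg) — missense.
Codon 5: CCC (Pro) → CCG (Pro) — synonymous.
Codon 7: CCC (Pro) → ACC (Thr) — missense.
Codon 8: UUC (Phe) → UAC (Tyr) — missense.
Synonymous: 2 of 5.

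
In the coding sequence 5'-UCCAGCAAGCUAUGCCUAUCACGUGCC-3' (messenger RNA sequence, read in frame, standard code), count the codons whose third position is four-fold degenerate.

Codon 1 UCC (Ser): third position 4-fold.
Codon 2 AGC (Ser): third position 2-fold.
Codon 3 AAG (Lys): third position 2-fold.
Codon 4 CUA (Leu): third position 4-fold.
Codon 5 UGC (Cys): third position 2-fold.
Codon 6 CUA (Leu): third position 4-fold.
Codon 7 UCA (Ser): third position 4-fold.
Codon 8 CGU (Arg): third position 4-fold.
Codon 9 GCC (Ala): third position 4-fold.
Four-fold degenerate third positions: 6.

6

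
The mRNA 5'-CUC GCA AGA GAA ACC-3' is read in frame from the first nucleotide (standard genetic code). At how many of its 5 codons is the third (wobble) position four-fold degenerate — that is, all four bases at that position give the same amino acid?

3

Codon 1 CUC (Leu): third position 4-fold.
Codon 2 GCA (Ala): third position 4-fold.
Codon 3 AGA (Arg): third position 2-fold.
Codon 4 GAA (Glu): third position 2-fold.
Codon 5 ACC (Thr): third position 4-fold.
Four-fold degenerate third positions: 3.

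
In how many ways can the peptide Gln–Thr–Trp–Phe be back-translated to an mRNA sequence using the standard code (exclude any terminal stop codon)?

16

Gln: 2 codons.
Thr: 4 codons.
Trp: 1 codon.
Phe: 2 codons.
2 × 4 × 1 × 2 = 16.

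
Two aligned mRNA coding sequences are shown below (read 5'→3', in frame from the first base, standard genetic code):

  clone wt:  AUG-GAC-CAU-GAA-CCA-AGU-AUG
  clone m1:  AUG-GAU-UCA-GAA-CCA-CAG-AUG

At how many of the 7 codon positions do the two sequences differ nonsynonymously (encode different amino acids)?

2

Codon 1: AUG Met / AUG Met — identical.
Codon 2: GAC Asp / GAU Asp — synonymous.
Codon 3: CAU His / UCA Ser — nonsynonymous.
Codon 4: GAA Glu / GAA Glu — identical.
Codon 5: CCA Pro / CCA Pro — identical.
Codon 6: AGU Ser / CAG Gln — nonsynonymous.
Codon 7: AUG Met / AUG Met — identical.
Nonsynonymous differences: 2.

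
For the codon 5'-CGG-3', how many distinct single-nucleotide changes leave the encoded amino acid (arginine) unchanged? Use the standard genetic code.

Position 1: AGG → 1 synonymous.
Position 2: none → 0 synonymous.
Position 3: CGT, CGC, CGA → 3 synonymous.
Total: 1 + 0 + 3 = 4.

4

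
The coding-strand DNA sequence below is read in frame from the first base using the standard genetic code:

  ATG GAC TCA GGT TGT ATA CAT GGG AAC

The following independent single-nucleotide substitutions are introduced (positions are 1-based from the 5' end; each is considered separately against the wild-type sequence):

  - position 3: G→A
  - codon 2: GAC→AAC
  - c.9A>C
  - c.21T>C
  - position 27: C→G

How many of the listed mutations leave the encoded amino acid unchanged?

2

Codon 1: ATG (Met) → ATA (Ile) — missense.
Codon 2: GAC (Asp) → AAC (Asn) — missense.
Codon 3: TCA (Ser) → TCC (Ser) — synonymous.
Codon 7: CAT (His) → CAC (His) — synonymous.
Codon 9: AAC (Asn) → AAG (Lys) — missense.
Synonymous: 2 of 5.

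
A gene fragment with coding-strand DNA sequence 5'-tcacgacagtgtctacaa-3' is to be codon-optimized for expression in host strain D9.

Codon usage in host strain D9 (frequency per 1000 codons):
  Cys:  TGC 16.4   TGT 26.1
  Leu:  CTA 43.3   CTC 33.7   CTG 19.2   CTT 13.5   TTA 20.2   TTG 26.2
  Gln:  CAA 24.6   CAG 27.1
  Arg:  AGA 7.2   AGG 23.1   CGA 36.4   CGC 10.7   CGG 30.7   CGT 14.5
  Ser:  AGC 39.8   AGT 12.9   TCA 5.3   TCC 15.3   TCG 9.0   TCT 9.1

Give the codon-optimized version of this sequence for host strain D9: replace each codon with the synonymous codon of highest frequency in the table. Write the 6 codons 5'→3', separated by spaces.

AGC CGA CAG TGT CTA CAG

Codon 1 (Ser): best is AGC at 39.8.
Codon 2 (Arg): best is CGA at 36.4.
Codon 3 (Gln): best is CAG at 27.1.
Codon 4 (Cys): best is TGT at 26.1.
Codon 5 (Leu): best is CTA at 43.3.
Codon 6 (Gln): best is CAG at 27.1.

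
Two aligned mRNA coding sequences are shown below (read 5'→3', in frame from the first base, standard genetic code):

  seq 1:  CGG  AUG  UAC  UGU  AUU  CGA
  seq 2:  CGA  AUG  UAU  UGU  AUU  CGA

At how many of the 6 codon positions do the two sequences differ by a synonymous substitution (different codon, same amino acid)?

Codon 1: CGG Arg / CGA Arg — synonymous.
Codon 2: AUG Met / AUG Met — identical.
Codon 3: UAC Tyr / UAU Tyr — synonymous.
Codon 4: UGU Cys / UGU Cys — identical.
Codon 5: AUU Ile / AUU Ile — identical.
Codon 6: CGA Arg / CGA Arg — identical.
Synonymous differences: 2.

2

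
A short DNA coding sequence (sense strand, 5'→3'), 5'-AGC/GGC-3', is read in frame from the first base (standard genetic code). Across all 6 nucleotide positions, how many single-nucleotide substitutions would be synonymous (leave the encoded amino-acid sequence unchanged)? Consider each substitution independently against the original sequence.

4

Codon 1 (AGC, Ser): 1 synonymous substitution.
Codon 2 (GGC, Gly): 3 synonymous substitutions.
Total: 1 + 3 = 4.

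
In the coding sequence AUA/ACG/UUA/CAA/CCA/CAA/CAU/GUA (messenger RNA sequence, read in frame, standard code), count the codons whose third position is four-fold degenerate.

3

Codon 1 AUA (Ile): third position 3-fold.
Codon 2 ACG (Thr): third position 4-fold.
Codon 3 UUA (Leu): third position 2-fold.
Codon 4 CAA (Gln): third position 2-fold.
Codon 5 CCA (Pro): third position 4-fold.
Codon 6 CAA (Gln): third position 2-fold.
Codon 7 CAU (His): third position 2-fold.
Codon 8 GUA (Val): third position 4-fold.
Four-fold degenerate third positions: 3.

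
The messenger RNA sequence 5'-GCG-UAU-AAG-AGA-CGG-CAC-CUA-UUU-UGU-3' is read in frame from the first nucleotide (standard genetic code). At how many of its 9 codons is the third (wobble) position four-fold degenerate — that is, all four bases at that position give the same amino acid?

3

Codon 1 GCG (Ala): third position 4-fold.
Codon 2 UAU (Tyr): third position 2-fold.
Codon 3 AAG (Lys): third position 2-fold.
Codon 4 AGA (Arg): third position 2-fold.
Codon 5 CGG (Arg): third position 4-fold.
Codon 6 CAC (His): third position 2-fold.
Codon 7 CUA (Leu): third position 4-fold.
Codon 8 UUU (Phe): third position 2-fold.
Codon 9 UGU (Cys): third position 2-fold.
Four-fold degenerate third positions: 3.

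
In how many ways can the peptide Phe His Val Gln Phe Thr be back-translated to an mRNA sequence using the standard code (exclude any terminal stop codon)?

256

Phe: 2 codons.
His: 2 codons.
Val: 4 codons.
Gln: 2 codons.
Phe: 2 codons.
Thr: 4 codons.
2 × 2 × 4 × 2 × 2 × 4 = 256.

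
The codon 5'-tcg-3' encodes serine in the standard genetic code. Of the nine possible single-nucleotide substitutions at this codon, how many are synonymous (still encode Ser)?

Position 1: none → 0 synonymous.
Position 2: none → 0 synonymous.
Position 3: TCT, TCC, TCA → 3 synonymous.
Total: 0 + 0 + 3 = 3.

3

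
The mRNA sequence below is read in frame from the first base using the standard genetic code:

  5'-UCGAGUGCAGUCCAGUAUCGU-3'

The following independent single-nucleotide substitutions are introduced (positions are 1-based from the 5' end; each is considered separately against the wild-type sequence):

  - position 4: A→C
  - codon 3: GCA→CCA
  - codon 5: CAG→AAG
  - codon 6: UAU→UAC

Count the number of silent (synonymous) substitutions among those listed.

Codon 2: AGU (Ser) → CGU (Arg) — missense.
Codon 3: GCA (Ala) → CCA (Pro) — missense.
Codon 5: CAG (Gln) → AAG (Lys) — missense.
Codon 6: UAU (Tyr) → UAC (Tyr) — synonymous.
Synonymous: 1 of 4.

1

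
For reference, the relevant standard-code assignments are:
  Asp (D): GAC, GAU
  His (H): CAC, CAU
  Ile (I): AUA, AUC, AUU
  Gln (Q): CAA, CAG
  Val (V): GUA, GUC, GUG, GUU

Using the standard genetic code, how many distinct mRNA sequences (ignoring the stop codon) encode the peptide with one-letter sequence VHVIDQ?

Val: 4 codons.
His: 2 codons.
Val: 4 codons.
Ile: 3 codons.
Asp: 2 codons.
Gln: 2 codons.
4 × 2 × 4 × 3 × 2 × 2 = 384.

384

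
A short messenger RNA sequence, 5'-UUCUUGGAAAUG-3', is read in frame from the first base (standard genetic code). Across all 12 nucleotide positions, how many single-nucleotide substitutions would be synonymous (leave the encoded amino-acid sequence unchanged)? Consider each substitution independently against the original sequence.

Codon 1 (UUC, Phe): 1 synonymous substitution.
Codon 2 (UUG, Leu): 2 synonymous substitutions.
Codon 3 (GAA, Glu): 1 synonymous substitution.
Codon 4 (AUG, Met): 0 synonymous substitutions.
Total: 1 + 2 + 1 + 0 = 4.

4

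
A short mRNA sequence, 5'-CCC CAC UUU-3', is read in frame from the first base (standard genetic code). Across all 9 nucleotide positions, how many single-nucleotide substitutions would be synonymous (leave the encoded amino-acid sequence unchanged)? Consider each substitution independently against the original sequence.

5

Codon 1 (CCC, Pro): 3 synonymous substitutions.
Codon 2 (CAC, His): 1 synonymous substitution.
Codon 3 (UUU, Phe): 1 synonymous substitution.
Total: 3 + 1 + 1 = 5.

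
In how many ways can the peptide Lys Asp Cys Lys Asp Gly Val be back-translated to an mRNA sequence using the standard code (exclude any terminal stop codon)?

512

Lys: 2 codons.
Asp: 2 codons.
Cys: 2 codons.
Lys: 2 codons.
Asp: 2 codons.
Gly: 4 codons.
Val: 4 codons.
2 × 2 × 2 × 2 × 2 × 4 × 4 = 512.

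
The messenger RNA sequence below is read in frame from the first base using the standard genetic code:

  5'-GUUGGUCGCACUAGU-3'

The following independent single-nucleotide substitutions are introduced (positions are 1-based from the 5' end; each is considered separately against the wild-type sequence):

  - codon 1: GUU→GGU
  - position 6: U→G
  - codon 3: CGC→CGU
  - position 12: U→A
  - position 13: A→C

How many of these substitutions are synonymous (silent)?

3

Codon 1: GUU (Val) → GGU (Gly) — missense.
Codon 2: GGU (Gly) → GGG (Gly) — synonymous.
Codon 3: CGC (Arg) → CGU (Arg) — synonymous.
Codon 4: ACU (Thr) → ACA (Thr) — synonymous.
Codon 5: AGU (Ser) → CGU (Arg) — missense.
Synonymous: 3 of 5.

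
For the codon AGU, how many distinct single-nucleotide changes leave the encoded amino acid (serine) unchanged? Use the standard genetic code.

1

Position 1: none → 0 synonymous.
Position 2: none → 0 synonymous.
Position 3: AGC → 1 synonymous.
Total: 0 + 0 + 1 = 1.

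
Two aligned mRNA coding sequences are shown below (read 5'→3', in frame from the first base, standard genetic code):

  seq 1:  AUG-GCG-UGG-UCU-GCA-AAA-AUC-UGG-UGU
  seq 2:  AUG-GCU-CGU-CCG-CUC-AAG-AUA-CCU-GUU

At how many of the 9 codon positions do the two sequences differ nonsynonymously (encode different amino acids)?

Codon 1: AUG Met / AUG Met — identical.
Codon 2: GCG Ala / GCU Ala — synonymous.
Codon 3: UGG Trp / CGU Arg — nonsynonymous.
Codon 4: UCU Ser / CCG Pro — nonsynonymous.
Codon 5: GCA Ala / CUC Leu — nonsynonymous.
Codon 6: AAA Lys / AAG Lys — synonymous.
Codon 7: AUC Ile / AUA Ile — synonymous.
Codon 8: UGG Trp / CCU Pro — nonsynonymous.
Codon 9: UGU Cys / GUU Val — nonsynonymous.
Nonsynonymous differences: 5.

5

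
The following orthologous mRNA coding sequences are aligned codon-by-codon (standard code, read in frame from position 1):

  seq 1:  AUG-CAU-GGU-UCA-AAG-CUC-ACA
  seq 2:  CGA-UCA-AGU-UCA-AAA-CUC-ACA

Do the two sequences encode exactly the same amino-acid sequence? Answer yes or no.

no

Codon 1: AUG Met / CGA Arg — nonsynonymous.
Codon 2: CAU His / UCA Ser — nonsynonymous.
Codon 3: GGU Gly / AGU Ser — nonsynonymous.
Codon 4: UCA Ser / UCA Ser — identical.
Codon 5: AAG Lys / AAA Lys — synonymous.
Codon 6: CUC Leu / CUC Leu — identical.
Codon 7: ACA Thr / ACA Thr — identical.
Nonsynonymous differences: 3 → different protein.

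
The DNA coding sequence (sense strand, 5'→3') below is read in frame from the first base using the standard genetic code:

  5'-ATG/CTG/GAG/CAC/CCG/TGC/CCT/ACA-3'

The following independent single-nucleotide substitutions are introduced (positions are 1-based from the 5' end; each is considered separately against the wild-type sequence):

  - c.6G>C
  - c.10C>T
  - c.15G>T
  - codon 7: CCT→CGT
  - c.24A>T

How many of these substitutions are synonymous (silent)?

Codon 2: CTG (Leu) → CTC (Leu) — synonymous.
Codon 4: CAC (His) → TAC (Tyr) — missense.
Codon 5: CCG (Pro) → CCT (Pro) — synonymous.
Codon 7: CCT (Pro) → CGT (Arg) — missense.
Codon 8: ACA (Thr) → ACT (Thr) — synonymous.
Synonymous: 3 of 5.

3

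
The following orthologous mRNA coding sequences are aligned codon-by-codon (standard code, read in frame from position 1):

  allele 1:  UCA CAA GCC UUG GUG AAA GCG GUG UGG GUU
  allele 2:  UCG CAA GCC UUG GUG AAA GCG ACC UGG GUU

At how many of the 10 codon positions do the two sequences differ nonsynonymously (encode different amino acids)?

1

Codon 1: UCA Ser / UCG Ser — synonymous.
Codon 2: CAA Gln / CAA Gln — identical.
Codon 3: GCC Ala / GCC Ala — identical.
Codon 4: UUG Leu / UUG Leu — identical.
Codon 5: GUG Val / GUG Val — identical.
Codon 6: AAA Lys / AAA Lys — identical.
Codon 7: GCG Ala / GCG Ala — identical.
Codon 8: GUG Val / ACC Thr — nonsynonymous.
Codon 9: UGG Trp / UGG Trp — identical.
Codon 10: GUU Val / GUU Val — identical.
Nonsynonymous differences: 1.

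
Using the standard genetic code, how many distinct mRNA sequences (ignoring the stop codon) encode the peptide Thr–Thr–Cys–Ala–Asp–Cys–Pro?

Thr: 4 codons.
Thr: 4 codons.
Cys: 2 codons.
Ala: 4 codons.
Asp: 2 codons.
Cys: 2 codons.
Pro: 4 codons.
4 × 4 × 2 × 4 × 2 × 2 × 4 = 2048.

2048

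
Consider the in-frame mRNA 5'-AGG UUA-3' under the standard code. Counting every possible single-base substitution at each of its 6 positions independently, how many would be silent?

4

Codon 1 (AGG, Arg): 2 synonymous substitutions.
Codon 2 (UUA, Leu): 2 synonymous substitutions.
Total: 2 + 2 = 4.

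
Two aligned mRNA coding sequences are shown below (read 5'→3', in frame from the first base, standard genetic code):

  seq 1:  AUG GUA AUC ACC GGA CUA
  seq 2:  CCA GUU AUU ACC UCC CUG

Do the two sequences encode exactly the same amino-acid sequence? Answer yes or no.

no

Codon 1: AUG Met / CCA Pro — nonsynonymous.
Codon 2: GUA Val / GUU Val — synonymous.
Codon 3: AUC Ile / AUU Ile — synonymous.
Codon 4: ACC Thr / ACC Thr — identical.
Codon 5: GGA Gly / UCC Ser — nonsynonymous.
Codon 6: CUA Leu / CUG Leu — synonymous.
Nonsynonymous differences: 2 → different protein.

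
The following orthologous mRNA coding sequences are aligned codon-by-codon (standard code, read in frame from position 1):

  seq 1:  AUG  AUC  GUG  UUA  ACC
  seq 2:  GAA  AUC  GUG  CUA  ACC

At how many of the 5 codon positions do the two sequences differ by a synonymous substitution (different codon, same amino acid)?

Codon 1: AUG Met / GAA Glu — nonsynonymous.
Codon 2: AUC Ile / AUC Ile — identical.
Codon 3: GUG Val / GUG Val — identical.
Codon 4: UUA Leu / CUA Leu — synonymous.
Codon 5: ACC Thr / ACC Thr — identical.
Synonymous differences: 1.

1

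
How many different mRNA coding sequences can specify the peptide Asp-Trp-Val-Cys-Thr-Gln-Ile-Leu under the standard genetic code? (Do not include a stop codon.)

Asp: 2 codons.
Trp: 1 codon.
Val: 4 codons.
Cys: 2 codons.
Thr: 4 codons.
Gln: 2 codons.
Ile: 3 codons.
Leu: 6 codons.
2 × 1 × 4 × 2 × 4 × 2 × 3 × 6 = 2304.

2304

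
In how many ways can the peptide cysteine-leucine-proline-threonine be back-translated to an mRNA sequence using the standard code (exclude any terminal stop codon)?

Cys: 2 codons.
Leu: 6 codons.
Pro: 4 codons.
Thr: 4 codons.
2 × 6 × 4 × 4 = 192.

192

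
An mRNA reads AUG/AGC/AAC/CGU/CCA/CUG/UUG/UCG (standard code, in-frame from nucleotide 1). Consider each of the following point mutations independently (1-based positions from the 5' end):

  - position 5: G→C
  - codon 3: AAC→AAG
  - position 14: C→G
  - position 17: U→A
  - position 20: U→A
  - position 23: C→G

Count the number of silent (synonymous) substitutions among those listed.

Codon 2: AGC (Ser) → ACC (Thr) — missense.
Codon 3: AAC (Asn) → AAG (Lys) — missense.
Codon 5: CCA (Pro) → CGA (Arg) — missense.
Codon 6: CUG (Leu) → CAG (Gln) — missense.
Codon 7: UUG (Leu) → UAG (Stop) — nonsense.
Codon 8: UCG (Ser) → UGG (Trp) — missense.
Synonymous: 0 of 6.

0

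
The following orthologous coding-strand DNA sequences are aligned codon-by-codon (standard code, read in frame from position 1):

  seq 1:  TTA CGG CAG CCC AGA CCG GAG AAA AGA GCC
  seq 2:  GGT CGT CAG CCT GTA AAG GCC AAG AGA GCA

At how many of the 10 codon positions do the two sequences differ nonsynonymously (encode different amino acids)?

Codon 1: TTA Leu / GGT Gly — nonsynonymous.
Codon 2: CGG Arg / CGT Arg — synonymous.
Codon 3: CAG Gln / CAG Gln — identical.
Codon 4: CCC Pro / CCT Pro — synonymous.
Codon 5: AGA Arg / GTA Val — nonsynonymous.
Codon 6: CCG Pro / AAG Lys — nonsynonymous.
Codon 7: GAG Glu / GCC Ala — nonsynonymous.
Codon 8: AAA Lys / AAG Lys — synonymous.
Codon 9: AGA Arg / AGA Arg — identical.
Codon 10: GCC Ala / GCA Ala — synonymous.
Nonsynonymous differences: 4.

4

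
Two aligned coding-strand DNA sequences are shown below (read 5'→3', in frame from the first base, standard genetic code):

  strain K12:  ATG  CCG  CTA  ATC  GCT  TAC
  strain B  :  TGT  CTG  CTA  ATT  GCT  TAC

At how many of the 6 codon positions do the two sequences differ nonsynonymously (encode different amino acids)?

2

Codon 1: ATG Met / TGT Cys — nonsynonymous.
Codon 2: CCG Pro / CTG Leu — nonsynonymous.
Codon 3: CTA Leu / CTA Leu — identical.
Codon 4: ATC Ile / ATT Ile — synonymous.
Codon 5: GCT Ala / GCT Ala — identical.
Codon 6: TAC Tyr / TAC Tyr — identical.
Nonsynonymous differences: 2.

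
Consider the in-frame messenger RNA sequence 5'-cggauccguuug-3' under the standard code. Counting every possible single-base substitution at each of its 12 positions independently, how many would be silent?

Codon 1 (CGG, Arg): 4 synonymous substitutions.
Codon 2 (AUC, Ile): 2 synonymous substitutions.
Codon 3 (CGU, Arg): 3 synonymous substitutions.
Codon 4 (UUG, Leu): 2 synonymous substitutions.
Total: 4 + 2 + 3 + 2 = 11.

11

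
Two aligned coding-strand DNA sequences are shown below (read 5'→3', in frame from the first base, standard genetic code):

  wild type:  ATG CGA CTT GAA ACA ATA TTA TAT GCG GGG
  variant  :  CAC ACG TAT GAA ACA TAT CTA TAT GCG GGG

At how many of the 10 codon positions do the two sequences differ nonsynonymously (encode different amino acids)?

Codon 1: ATG Met / CAC His — nonsynonymous.
Codon 2: CGA Arg / ACG Thr — nonsynonymous.
Codon 3: CTT Leu / TAT Tyr — nonsynonymous.
Codon 4: GAA Glu / GAA Glu — identical.
Codon 5: ACA Thr / ACA Thr — identical.
Codon 6: ATA Ile / TAT Tyr — nonsynonymous.
Codon 7: TTA Leu / CTA Leu — synonymous.
Codon 8: TAT Tyr / TAT Tyr — identical.
Codon 9: GCG Ala / GCG Ala — identical.
Codon 10: GGG Gly / GGG Gly — identical.
Nonsynonymous differences: 4.

4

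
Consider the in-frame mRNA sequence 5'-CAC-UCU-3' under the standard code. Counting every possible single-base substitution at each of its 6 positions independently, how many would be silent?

Codon 1 (CAC, His): 1 synonymous substitution.
Codon 2 (UCU, Ser): 3 synonymous substitutions.
Total: 1 + 3 = 4.

4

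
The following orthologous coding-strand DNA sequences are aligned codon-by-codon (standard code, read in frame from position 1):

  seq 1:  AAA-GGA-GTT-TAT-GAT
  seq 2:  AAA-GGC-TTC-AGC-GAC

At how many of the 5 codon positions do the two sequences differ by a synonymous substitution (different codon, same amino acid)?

2

Codon 1: AAA Lys / AAA Lys — identical.
Codon 2: GGA Gly / GGC Gly — synonymous.
Codon 3: GTT Val / TTC Phe — nonsynonymous.
Codon 4: TAT Tyr / AGC Ser — nonsynonymous.
Codon 5: GAT Asp / GAC Asp — synonymous.
Synonymous differences: 2.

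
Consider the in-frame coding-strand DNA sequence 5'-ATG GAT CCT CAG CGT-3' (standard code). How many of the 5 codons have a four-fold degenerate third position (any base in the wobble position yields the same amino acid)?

Codon 1 ATG (Met): third position 1-fold.
Codon 2 GAT (Asp): third position 2-fold.
Codon 3 CCT (Pro): third position 4-fold.
Codon 4 CAG (Gln): third position 2-fold.
Codon 5 CGT (Arg): third position 4-fold.
Four-fold degenerate third positions: 2.

2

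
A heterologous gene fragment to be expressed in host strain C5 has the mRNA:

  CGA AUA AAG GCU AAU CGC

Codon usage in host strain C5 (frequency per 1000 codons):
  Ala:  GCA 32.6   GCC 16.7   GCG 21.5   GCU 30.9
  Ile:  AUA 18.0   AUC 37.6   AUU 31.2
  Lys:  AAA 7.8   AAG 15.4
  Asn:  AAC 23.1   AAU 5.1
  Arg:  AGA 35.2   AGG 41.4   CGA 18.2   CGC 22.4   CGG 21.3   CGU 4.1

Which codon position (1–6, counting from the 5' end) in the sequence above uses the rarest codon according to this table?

Codon 1 CGA (Arg): 18.2 per 1000.
Codon 2 AUA (Ile): 18.0 per 1000.
Codon 3 AAG (Lys): 15.4 per 1000.
Codon 4 GCU (Ala): 30.9 per 1000.
Codon 5 AAU (Asn): 5.1 per 1000.
Codon 6 CGC (Arg): 22.4 per 1000.
Lowest frequency is 5.1 at codon 5.

5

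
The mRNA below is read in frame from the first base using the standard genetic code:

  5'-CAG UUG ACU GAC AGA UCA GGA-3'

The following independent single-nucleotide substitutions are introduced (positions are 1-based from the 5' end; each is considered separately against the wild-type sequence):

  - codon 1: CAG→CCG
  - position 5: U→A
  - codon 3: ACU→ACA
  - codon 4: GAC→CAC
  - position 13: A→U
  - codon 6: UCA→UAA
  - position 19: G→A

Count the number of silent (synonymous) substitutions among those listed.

1

Codon 1: CAG (Gln) → CCG (Pro) — missense.
Codon 2: UUG (Leu) → UAG (Stop) — nonsense.
Codon 3: ACU (Thr) → ACA (Thr) — synonymous.
Codon 4: GAC (Asp) → CAC (His) — missense.
Codon 5: AGA (Arg) → UGA (Stop) — nonsense.
Codon 6: UCA (Ser) → UAA (Stop) — nonsense.
Codon 7: GGA (Gly) → AGA (Arg) — missense.
Synonymous: 1 of 7.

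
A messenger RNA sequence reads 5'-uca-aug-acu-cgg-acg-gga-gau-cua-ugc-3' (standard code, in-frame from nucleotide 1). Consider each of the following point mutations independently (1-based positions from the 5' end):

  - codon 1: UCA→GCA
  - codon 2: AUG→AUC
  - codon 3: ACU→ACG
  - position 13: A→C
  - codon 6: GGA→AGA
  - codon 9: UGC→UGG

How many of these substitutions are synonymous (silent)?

Codon 1: UCA (Ser) → GCA (Ala) — missense.
Codon 2: AUG (Met) → AUC (Ile) — missense.
Codon 3: ACU (Thr) → ACG (Thr) — synonymous.
Codon 5: ACG (Thr) → CCG (Pro) — missense.
Codon 6: GGA (Gly) → AGA (Arg) — missense.
Codon 9: UGC (Cys) → UGG (Trp) — missense.
Synonymous: 1 of 6.

1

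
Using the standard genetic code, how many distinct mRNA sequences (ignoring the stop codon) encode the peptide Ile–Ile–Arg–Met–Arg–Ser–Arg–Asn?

23328

Ile: 3 codons.
Ile: 3 codons.
Arg: 6 codons.
Met: 1 codon.
Arg: 6 codons.
Ser: 6 codons.
Arg: 6 codons.
Asn: 2 codons.
3 × 3 × 6 × 1 × 6 × 6 × 6 × 2 = 23328.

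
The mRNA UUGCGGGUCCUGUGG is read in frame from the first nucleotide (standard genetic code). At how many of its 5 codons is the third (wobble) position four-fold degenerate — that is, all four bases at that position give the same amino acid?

3

Codon 1 UUG (Leu): third position 2-fold.
Codon 2 CGG (Arg): third position 4-fold.
Codon 3 GUC (Val): third position 4-fold.
Codon 4 CUG (Leu): third position 4-fold.
Codon 5 UGG (Trp): third position 1-fold.
Four-fold degenerate third positions: 3.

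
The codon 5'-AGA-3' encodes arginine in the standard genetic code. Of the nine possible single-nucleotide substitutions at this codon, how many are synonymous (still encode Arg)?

2

Position 1: CGA → 1 synonymous.
Position 2: none → 0 synonymous.
Position 3: AGG → 1 synonymous.
Total: 1 + 0 + 1 = 2.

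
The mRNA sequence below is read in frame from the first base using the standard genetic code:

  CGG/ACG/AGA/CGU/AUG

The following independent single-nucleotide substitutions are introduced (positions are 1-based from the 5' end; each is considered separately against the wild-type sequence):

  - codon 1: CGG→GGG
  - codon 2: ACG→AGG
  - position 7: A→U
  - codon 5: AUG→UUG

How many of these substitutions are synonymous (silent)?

Codon 1: CGG (Arg) → GGG (Gly) — missense.
Codon 2: ACG (Thr) → AGG (Arg) — missense.
Codon 3: AGA (Arg) → UGA (Stop) — nonsense.
Codon 5: AUG (Met) → UUG (Leu) — missense.
Synonymous: 0 of 4.

0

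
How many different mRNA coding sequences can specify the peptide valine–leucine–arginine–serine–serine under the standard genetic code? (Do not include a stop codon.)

Val: 4 codons.
Leu: 6 codons.
Arg: 6 codons.
Ser: 6 codons.
Ser: 6 codons.
4 × 6 × 6 × 6 × 6 = 5184.

5184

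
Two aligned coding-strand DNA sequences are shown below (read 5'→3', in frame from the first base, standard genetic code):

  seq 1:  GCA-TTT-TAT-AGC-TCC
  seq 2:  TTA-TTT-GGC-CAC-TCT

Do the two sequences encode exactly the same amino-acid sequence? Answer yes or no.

Codon 1: GCA Ala / TTA Leu — nonsynonymous.
Codon 2: TTT Phe / TTT Phe — identical.
Codon 3: TAT Tyr / GGC Gly — nonsynonymous.
Codon 4: AGC Ser / CAC His — nonsynonymous.
Codon 5: TCC Ser / TCT Ser — synonymous.
Nonsynonymous differences: 3 → different protein.

no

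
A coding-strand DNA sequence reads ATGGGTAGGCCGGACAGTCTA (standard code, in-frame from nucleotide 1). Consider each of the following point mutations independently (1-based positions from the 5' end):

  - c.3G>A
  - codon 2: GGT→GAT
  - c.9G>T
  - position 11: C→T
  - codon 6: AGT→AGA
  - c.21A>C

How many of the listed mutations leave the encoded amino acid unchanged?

Codon 1: ATG (Met) → ATA (Ile) — missense.
Codon 2: GGT (Gly) → GAT (Asp) — missense.
Codon 3: AGG (Arg) → AGT (Ser) — missense.
Codon 4: CCG (Pro) → CTG (Leu) — missense.
Codon 6: AGT (Ser) → AGA (Arg) — missense.
Codon 7: CTA (Leu) → CTC (Leu) — synonymous.
Synonymous: 1 of 6.

1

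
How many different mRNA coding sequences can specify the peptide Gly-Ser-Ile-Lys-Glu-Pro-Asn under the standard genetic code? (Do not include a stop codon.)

Gly: 4 codons.
Ser: 6 codons.
Ile: 3 codons.
Lys: 2 codons.
Glu: 2 codons.
Pro: 4 codons.
Asn: 2 codons.
4 × 6 × 3 × 2 × 2 × 4 × 2 = 2304.

2304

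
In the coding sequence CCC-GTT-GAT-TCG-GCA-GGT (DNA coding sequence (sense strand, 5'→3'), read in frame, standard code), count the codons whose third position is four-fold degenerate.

5

Codon 1 CCC (Pro): third position 4-fold.
Codon 2 GTT (Val): third position 4-fold.
Codon 3 GAT (Asp): third position 2-fold.
Codon 4 TCG (Ser): third position 4-fold.
Codon 5 GCA (Ala): third position 4-fold.
Codon 6 GGT (Gly): third position 4-fold.
Four-fold degenerate third positions: 5.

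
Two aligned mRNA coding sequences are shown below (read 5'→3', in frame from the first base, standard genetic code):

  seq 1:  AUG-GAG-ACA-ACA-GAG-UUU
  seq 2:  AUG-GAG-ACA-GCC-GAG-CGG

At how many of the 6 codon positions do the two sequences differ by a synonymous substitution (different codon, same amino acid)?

Codon 1: AUG Met / AUG Met — identical.
Codon 2: GAG Glu / GAG Glu — identical.
Codon 3: ACA Thr / ACA Thr — identical.
Codon 4: ACA Thr / GCC Ala — nonsynonymous.
Codon 5: GAG Glu / GAG Glu — identical.
Codon 6: UUU Phe / CGG Arg — nonsynonymous.
Synonymous differences: 0.

0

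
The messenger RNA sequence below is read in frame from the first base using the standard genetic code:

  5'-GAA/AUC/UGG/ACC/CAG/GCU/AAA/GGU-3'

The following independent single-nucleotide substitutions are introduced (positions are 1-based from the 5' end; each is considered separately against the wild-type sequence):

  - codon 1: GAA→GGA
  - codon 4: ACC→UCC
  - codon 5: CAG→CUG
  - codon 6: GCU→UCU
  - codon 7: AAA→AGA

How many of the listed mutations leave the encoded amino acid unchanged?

Codon 1: GAA (Glu) → GGA (Gly) — missense.
Codon 4: ACC (Thr) → UCC (Ser) — missense.
Codon 5: CAG (Gln) → CUG (Leu) — missense.
Codon 6: GCU (Ala) → UCU (Ser) — missense.
Codon 7: AAA (Lys) → AGA (Arg) — missense.
Synonymous: 0 of 5.

0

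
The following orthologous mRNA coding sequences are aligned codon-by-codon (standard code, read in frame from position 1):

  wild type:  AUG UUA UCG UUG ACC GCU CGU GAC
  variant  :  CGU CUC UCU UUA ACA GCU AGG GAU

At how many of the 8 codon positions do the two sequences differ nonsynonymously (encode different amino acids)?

Codon 1: AUG Met / CGU Arg — nonsynonymous.
Codon 2: UUA Leu / CUC Leu — synonymous.
Codon 3: UCG Ser / UCU Ser — synonymous.
Codon 4: UUG Leu / UUA Leu — synonymous.
Codon 5: ACC Thr / ACA Thr — synonymous.
Codon 6: GCU Ala / GCU Ala — identical.
Codon 7: CGU Arg / AGG Arg — synonymous.
Codon 8: GAC Asp / GAU Asp — synonymous.
Nonsynonymous differences: 1.

1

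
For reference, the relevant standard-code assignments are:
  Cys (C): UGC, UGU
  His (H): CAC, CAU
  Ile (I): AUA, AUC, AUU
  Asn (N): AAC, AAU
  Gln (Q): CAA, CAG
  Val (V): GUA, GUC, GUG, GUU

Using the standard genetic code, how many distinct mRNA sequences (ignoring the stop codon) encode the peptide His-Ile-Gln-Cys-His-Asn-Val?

384

His: 2 codons.
Ile: 3 codons.
Gln: 2 codons.
Cys: 2 codons.
His: 2 codons.
Asn: 2 codons.
Val: 4 codons.
2 × 3 × 2 × 2 × 2 × 2 × 4 = 384.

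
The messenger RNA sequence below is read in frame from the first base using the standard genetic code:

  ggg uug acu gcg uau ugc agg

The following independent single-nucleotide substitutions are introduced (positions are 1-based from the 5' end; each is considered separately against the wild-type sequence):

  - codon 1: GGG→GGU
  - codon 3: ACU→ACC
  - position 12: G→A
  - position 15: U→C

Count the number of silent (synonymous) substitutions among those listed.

Codon 1: GGG (Gly) → GGU (Gly) — synonymous.
Codon 3: ACU (Thr) → ACC (Thr) — synonymous.
Codon 4: GCG (Ala) → GCA (Ala) — synonymous.
Codon 5: UAU (Tyr) → UAC (Tyr) — synonymous.
Synonymous: 4 of 4.

4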